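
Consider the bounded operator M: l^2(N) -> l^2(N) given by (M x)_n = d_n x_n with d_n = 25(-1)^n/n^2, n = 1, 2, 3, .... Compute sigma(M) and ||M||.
sigma(M) = {25(-1)^n/n^2 : n ≥ 1} ∪ {0}; ||M|| = 25

A bounded diagonal operator on l^2 with diagonal entries d_n has spectrum equal to the closure of {d_n : n ≥ 1}: every d_n is an eigenvalue (with eigenvector e_n), so {d_n} ⊂ sigma(M); the spectrum is closed, so its closure is too; and for lambda not in the closure, (M - lambda I) has bounded inverse (the diagonal entries 1/(d_n - lambda) are bounded). For our sequence d_n = 25(-1)^n/n^2, n = 1, 2, 3, ...:
  - {d_n} = {25(-1)^n/n^2 : n ≥ 1}; the only limit point is 0
  - closure = {25(-1)^n/n^2 : n ≥ 1} ∪ {0}
For the norm: a diagonal operator has ||M|| = sup_n |d_n|. Here |d_n| = 25/n^2 is decreasing, so sup_n |d_n| = |d_1| = 25. So ||M|| = 25.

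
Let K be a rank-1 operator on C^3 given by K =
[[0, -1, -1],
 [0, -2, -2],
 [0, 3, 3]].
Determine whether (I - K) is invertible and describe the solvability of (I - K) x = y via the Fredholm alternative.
(I - K) is singular (det(I - K) = 0, i.e. 1 ∈ sigma(K)). (I - K) x = y is solvable iff y ⊥ ker((I - K)^*) = span{(0, -1, -1)}, i.e. iff -y_2 - y_3 = 0. When solvable, the solutions are x = y + c·(1, 2, -3), c arbitrary (ker(I - K) = span{(1, 2, -3)}, dimension 1).

K has rank 1, so it is an outer product K = u v^T: every row of K is a multiple of one row vector. Reading off the entries, u = (1, 2, -3) and v = (0, -1, -1) (row i of K equals u_i·v^T). A rank-one matrix u v^T satisfies K u = u (v·u) and kills the (2)-dimensional subspace v^⊥, so its characteristic polynomial is lambda^2 (lambda - v·u) with v·u = tr K = 1. Hence the eigenvalues of I - K are 1 (multiplicity 2) and 1 - (1) = 0, so det(I - K) = 0. (Direct check: I - K =
[[1, 1, 1],
 [0, 3, 2],
 [0, -3, -2]]
has determinant 0.) So 1 is an eigenvalue of K and (I - K) is not invertible. The finite-dimensional Fredholm alternative says: either (I - K) is invertible, or ker(I - K) ≠ {0} and then range(I - K) = ker((I - K)^*)^⊥, with dim ker(I - K) = dim ker((I - K)^*). We are in the second case, so we need both kernels. Kernel of I - K: (I - K) u = u - u (v·u) = u - u = 0, so ker(I - K) = span{u} = span{(1, 2, -3)} (it is exactly 1-dimensional because rank(I - K) = 2). Kernel of the adjoint: K is real, so (I - K)^* = I - K^T = I - v u^T, and (I - v u^T) v = v - v (u·v) = 0; hence ker((I - K)^*) = span{v} = span{(0, -1, -1)}. Therefore (I - K) x = y is solvable iff <y, v> = 0, i.e. iff -y_2 - y_3 = 0. When this holds, K y = u (v·y) = 0, so (I - K) y = y and x = y is a particular solution; the full solution set is the line x = y + c·u = y + c·(1, 2, -3), c ∈ C.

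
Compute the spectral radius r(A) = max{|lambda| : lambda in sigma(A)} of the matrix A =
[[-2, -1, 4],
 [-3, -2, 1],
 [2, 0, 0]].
r(A) ≈ 4.8482

The eigenvalues of A are the roots of its characteristic polynomial. With M = A (coefficients from the trace, the sum of principal 2x2 minors, and det A):
  p(λ) = det(λ I - M) = λ^3 + 4λ^2 - 7λ - 14.
No integer candidate from the rational root theorem (±divisors of 14) is a root, so the roots are irrational. The cubic discriminant is Δ = 7504 > 0, so there are three distinct real roots. p(-5) = -4 and p(-4) = 14 have opposite signs, so a root lies in (-5, -4); Newton's method refines it to λ ≈ -4.8482. p(-2) = 8 and p(-1) = -4 have opposite signs, so a root lies in (-2, -1); Newton's method refines it to λ ≈ -1.3273. p(2) = -4 and p(3) = 28 have opposite signs, so a root lies in (2, 3); Newton's method refines it to λ ≈ 2.1755. Check (Vieta): the three roots sum to -4, matching tr M = -4.
Thus the eigenvalues (to 4 decimals) are -4.8482 (modulus 4.8482); -1.3273 (modulus 1.3273); 2.1755 (modulus 2.1755). The spectral radius is the largest modulus: r(A) ≈ 4.8482. (Cross-check: r(A) ≤ ||A||_2 ≈ 5.6288; equality holds whenever A is normal, though it can also hold for some non-normal A.)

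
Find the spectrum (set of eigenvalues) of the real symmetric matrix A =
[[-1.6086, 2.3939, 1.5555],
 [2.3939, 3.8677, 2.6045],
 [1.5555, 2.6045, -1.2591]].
sigma(A) ≈ {-3, -2, 6}

A is real symmetric, so its spectrum consists of real eigenvalues. Expanding the characteristic polynomial of the displayed matrix gives
  det(λ I - A) = p(λ) = λ^3 + (-1)λ^2 + (-24)λ + (-36).
Solving p(λ) = 0 yields eigenvalues ≈ -3, -2, 6. (A is shown rounded to 4 decimals, so these recover the underlying integer eigenvalues to within that precision.)
Verification: the trace of A = 1 equals the sum of eigenvalues 1, and det(A) ≈ 35.9996 matches the eigenvalue product 36.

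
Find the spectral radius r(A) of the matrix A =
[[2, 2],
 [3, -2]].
r(A) = sqrt(40)/2 ≈ 3.1623

The eigenvalues of A are the roots of its characteristic polynomial. With M = A (coefficients from the trace and determinant):
  p(λ) = det(λ I - M) = λ^2 - 10.
For λ^2 - 10 the discriminant is 40. It is nonnegative but not a perfect square, so the roots are real and irrational: λ = ± sqrt(40)/2 ≈ 3.1623, -3.1623.
Thus the eigenvalues (to 4 decimals) are 3.1623 (modulus 3.1623); -3.1623 (modulus 3.1623). The spectral radius is the largest modulus: r(A) = sqrt(40)/2 ≈ 3.1623. (Cross-check: r(A) ≤ ||A||_2 ≈ 3.7016; equality holds whenever A is normal, though it can also hold for some non-normal A.)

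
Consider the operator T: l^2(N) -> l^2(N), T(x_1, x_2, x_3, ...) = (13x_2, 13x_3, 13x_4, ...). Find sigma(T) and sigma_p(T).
sigma(T) = closed disk {z in C : |z| ≤ 13}; sigma_p(T) = open disk {z in C : |z| < 13}

Note T = 13·V where V is the unit left shift (V x)_k = x_{k+1}; so sigma(T) = 13·sigma(V) and ||T|| = 13||V||. ||T x||^2 = 169sum_{k≥2} |x_k|^2 ≤ 169||x||^2, with equality on {x : x_1 = 0}, so ||T|| = 13. For any lambda with |lambda| < 13, set r = lambda/13 (|r| < 1); the vector x = (1, r, r^2, ...) is in l^2 and satisfies T x = 13(r, r^2, ...) = lambda x, so lambda is an eigenvalue. On the boundary |lambda| = 13 the geometric series diverges, so no l^2 eigenvector exists, but these lambda lie in the approximate point spectrum. Hence sigma(T) is the closed disk of radius 13 and sigma_p(T) is the open disk.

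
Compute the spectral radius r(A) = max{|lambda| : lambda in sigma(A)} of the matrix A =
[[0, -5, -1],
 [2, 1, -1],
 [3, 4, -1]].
r(A) = 4

The eigenvalues of A are the roots of its characteristic polynomial. With M = A (coefficients from the trace, the sum of principal 2x2 minors, and det A):
  p(λ) = det(λ I - M) = λ^3 + 16λ.
The constant term is 0, so λ = 0 is a root. Dividing out λ leaves p(λ) = λ(λ^2 + 16). For λ^2 + 16 the discriminant is -64. It is negative, so the roots are the complex-conjugate pair λ = 0 ± (sqrt(64)/2) i ≈ 0 ± 4i. For a conjugate pair the product of the roots equals the constant term, so |λ|^2 = 16 and |λ| = sqrt(16) = 4.
Thus the eigenvalues (to 4 decimals) are 0 ± 4i (modulus 4); 0 (modulus 0). The spectral radius is the largest modulus: r(A) = 4. (Cross-check: r(A) ≤ ||A||_2 ≈ 6.9091; equality holds whenever A is normal, though it can also hold for some non-normal A.)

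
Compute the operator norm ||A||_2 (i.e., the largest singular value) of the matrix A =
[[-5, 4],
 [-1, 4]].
||A||_2 = sqrt((58 + sqrt(2340))/2) ≈ 7.2929 (= sqrt(largest eigenvalue of A^T A))

||A||_2 = sigma_max(A) = sqrt(lambda_max(A^T A)). Form the symmetric matrix M = A^T A =
[[26, -24],
 [-24, 32]].
Its characteristic polynomial (trace, determinant of M give the coefficients) is
  p(λ) = det(λ I - M) = λ^2 - 58λ + 256.
For λ^2 - 58λ + 256 the discriminant is 2340. It is nonnegative but not a perfect square, so the roots are real and irrational: λ = (58 ± sqrt(2340))/2 ≈ 53.1868, 4.8132.
So the eigenvalues of A^T A are ≈ 4.8132, 53.1868 (all ≥ 0, as they must be for A^T A). The largest is λ_max = (58 + sqrt(2340))/2 ≈ 53.1868, hence ||A||_2 = sqrt(λ_max) = sqrt((58 + sqrt(2340))/2) ≈ 7.2929.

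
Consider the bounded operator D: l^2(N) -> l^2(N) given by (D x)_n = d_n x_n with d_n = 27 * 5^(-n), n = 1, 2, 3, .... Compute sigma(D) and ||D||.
sigma(D) = {27 * 5^(-n) : n ≥ 1} ∪ {0}; ||D|| = 27/5

A bounded diagonal operator on l^2 with diagonal entries d_n has spectrum equal to the closure of {d_n : n ≥ 1}: every d_n is an eigenvalue (with eigenvector e_n), so {d_n} ⊂ sigma(D); the spectrum is closed, so its closure is too; and for lambda not in the closure, (D - lambda I) has bounded inverse (the diagonal entries 1/(d_n - lambda) are bounded). For our sequence d_n = 27 * 5^(-n), n = 1, 2, 3, ...:
  - {d_n} = {27 * 5^(-n) : n ≥ 1}; the only limit point is 0
  - closure = {27 * 5^(-n) : n ≥ 1} ∪ {0}
For the norm: a diagonal operator has ||D|| = sup_n |d_n|. Here d_n = 27 * 5^(-n) is positive and decreasing, so sup_n |d_n| = d_1 = 27/5. So ||D|| = 27/5.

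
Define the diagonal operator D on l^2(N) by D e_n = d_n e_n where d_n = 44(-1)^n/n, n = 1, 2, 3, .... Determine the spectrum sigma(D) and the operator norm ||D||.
sigma(D) = {44(-1)^n/n : n ≥ 1} ∪ {0}; ||D|| = 44

A bounded diagonal operator on l^2 with diagonal entries d_n has spectrum equal to the closure of {d_n : n ≥ 1}: every d_n is an eigenvalue (with eigenvector e_n), so {d_n} ⊂ sigma(D); the spectrum is closed, so its closure is too; and for lambda not in the closure, (D - lambda I) has bounded inverse (the diagonal entries 1/(d_n - lambda) are bounded). For our sequence d_n = 44(-1)^n/n, n = 1, 2, 3, ...:
  - {d_n} = {44(-1)^n/n : n ≥ 1}; the only limit point is 0
  - closure = {44(-1)^n/n : n ≥ 1} ∪ {0}
For the norm: a diagonal operator has ||D|| = sup_n |d_n|. Here |d_n| = 44/n is decreasing, so sup_n |d_n| = |d_1| = 44. So ||D|| = 44.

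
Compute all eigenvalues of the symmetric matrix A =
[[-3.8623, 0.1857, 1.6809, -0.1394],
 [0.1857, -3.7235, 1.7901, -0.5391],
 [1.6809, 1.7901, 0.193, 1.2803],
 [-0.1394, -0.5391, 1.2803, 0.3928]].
sigma(A) ≈ {-5, -4, 0, 2}

A is real symmetric, so its spectrum consists of real eigenvalues. Expanding the characteristic polynomial of the displayed matrix gives
  det(λ I - A) = p(λ) = λ^4 + (7)λ^3 + (2)λ^2 + (-40.0016)λ + (-0.0014).
Solving p(λ) = 0 yields eigenvalues ≈ -5, -4, 0, 2. (A is shown rounded to 4 decimals, so these recover the underlying integer eigenvalues to within that precision.)
Verification: the trace of A = -7 equals the sum of eigenvalues -7, and det(A) ≈ -0.0014 matches the eigenvalue product 0.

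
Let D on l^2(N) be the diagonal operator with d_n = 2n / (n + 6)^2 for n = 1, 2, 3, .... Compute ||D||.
||D|| = 1/12 (attained at n = 6)

For D diagonal, ||D|| = sup_n |d_n|. Treat f(x) = 2x / (x + 6)^2 for real x > 0. By the quotient rule, f'(x) = 2(6 - x)/(x + 6)^3, which is positive for x < 6 and negative for x > 6. So f has a unique maximum at x = 6, and since 6 is a positive integer, the supremum over n ≥ 1 is attained at n = 6: d_6 = 2·6/(6 + 6)^2 = 2·6/144 = 1/12. Hence ||D|| = 1/12.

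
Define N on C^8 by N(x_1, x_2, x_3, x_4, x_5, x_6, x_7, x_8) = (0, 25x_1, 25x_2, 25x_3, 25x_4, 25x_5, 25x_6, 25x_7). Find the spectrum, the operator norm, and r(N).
sigma(N) = {0}; ||N|| = 25; r(N) = 0. (N is nilpotent with N^8 = 0.)

On C^8, N is a strictly lower-triangular matrix with 25 on the subdiagonal and zeros elsewhere, so its characteristic polynomial is lambda^8 and every eigenvalue is 0: sigma(N) = {0}. For the operator norm, N e_i = 25e_{i+1} for i = 1, ..., 7 and N e_8 = 0, so the singular values of N are 25 (with multiplicity 7) and 0; hence ||N|| = 25. The spectral radius r(N) = max|lambda| = 0. Note ||N|| > r(N) — characteristic of non-normal nilpotent operators. Indeed N^8 = 0.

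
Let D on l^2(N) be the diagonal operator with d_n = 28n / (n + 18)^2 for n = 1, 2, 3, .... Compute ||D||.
||D|| = 7/18 (attained at n = 18)

For D diagonal, ||D|| = sup_n |d_n|. Treat f(x) = 28x / (x + 18)^2 for real x > 0. By the quotient rule, f'(x) = 28(18 - x)/(x + 18)^3, which is positive for x < 18 and negative for x > 18. So f has a unique maximum at x = 18, and since 18 is a positive integer, the supremum over n ≥ 1 is attained at n = 18: d_18 = 28·18/(18 + 18)^2 = 28·18/1296 = 7/18. Hence ||D|| = 7/18.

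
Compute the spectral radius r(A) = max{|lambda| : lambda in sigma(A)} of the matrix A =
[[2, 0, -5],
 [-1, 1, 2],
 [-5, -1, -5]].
r(A) ≈ 7.4669

The eigenvalues of A are the roots of its characteristic polynomial. With M = A (coefficients from the trace, the sum of principal 2x2 minors, and det A):
  p(λ) = det(λ I - M) = λ^3 + 2λ^2 - 36λ + 36.
No integer candidate from the rational root theorem (±divisors of 36) is a root, so the roots are irrational. The cubic discriminant is Δ = 109008 > 0, so there are three distinct real roots. p(-8) = -60 and p(-7) = 43 have opposite signs, so a root lies in (-8, -7); Newton's method refines it to λ ≈ -7.4669. p(1) = 3 and p(2) = -20 have opposite signs, so a root lies in (1, 2); Newton's method refines it to λ ≈ 1.1054. p(4) = -12 and p(5) = 31 have opposite signs, so a root lies in (4, 5); Newton's method refines it to λ ≈ 4.3615. Check (Vieta): the three roots sum to -2, matching tr M = -2.
Thus the eigenvalues (to 4 decimals) are -7.4669 (modulus 7.4669); 1.1054 (modulus 1.1054); 4.3615 (modulus 4.3615). The spectral radius is the largest modulus: r(A) ≈ 7.4669. (Cross-check: r(A) ≤ ||A||_2 ≈ 7.7965; equality holds whenever A is normal, though it can also hold for some non-normal A.)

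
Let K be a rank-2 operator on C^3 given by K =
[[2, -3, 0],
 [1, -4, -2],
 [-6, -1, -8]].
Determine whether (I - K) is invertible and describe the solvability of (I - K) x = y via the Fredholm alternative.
(I - K) is invertible (det(I - K) = 20 ≠ 0), so for every y in C^3 the equation (I - K) x = y has a unique solution.

K has rank 2 and factors as K = U V^T = u1 v1^T + u2 v2^T with u1 = (1, 2, 3), v1 = (-1, -1, -2), u2 = (-1, -1, 1), v2 = (-3, 2, -2) (multiplying out reproduces the displayed K). The nonzero eigenvalues of U V^T coincide with those of the 2 x 2 matrix G = V^T U = [[v1·u1, v1·u2], [v2·u1, v2·u2]] = [[-9, 0], [-5, -1]], and by the Sylvester determinant identity det(I_3 - U V^T) = det(I_2 - V^T U) = det([[10, 0], [5, 2]]) = (10)(2) - (0)(5) = 20. (Direct check: I - K =
[[-1, 3, 0],
 [-1, 5, 2],
 [6, 1, 9]]
has determinant 20.) The finite-dimensional Fredholm alternative says: either (I - K) is invertible, or ker(I - K) ≠ {0} and then range(I - K) = ker((I - K)^*)^⊥, with dim ker(I - K) = dim ker((I - K)^*). Since det(I - K) ≠ 0, 1 is not an eigenvalue of K and ker(I - K) = {0}, so we are in the first case: for every y there is a unique x = (I - K)^(-1) y. (Explicitly, by the Woodbury identity, (I - U V^T)^(-1) = I + U (I_2 - G)^(-1) V^T.)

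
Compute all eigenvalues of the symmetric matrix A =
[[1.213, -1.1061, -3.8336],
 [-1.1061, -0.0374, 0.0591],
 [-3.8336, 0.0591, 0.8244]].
sigma(A) ≈ {-3, 0, 5}

A is real symmetric, so its spectrum consists of real eigenvalues. Expanding the characteristic polynomial of the displayed matrix gives
  det(λ I - A) = p(λ) = λ^3 + (-2)λ^2 + (-15)λ + (0).
Solving p(λ) = 0 yields eigenvalues ≈ -3, 0, 5. (A is shown rounded to 4 decimals, so these recover the underlying integer eigenvalues to within that precision.)
Verification: the trace of A = 2 equals the sum of eigenvalues 2, and det(A) ≈ 0.0006 matches the eigenvalue product 0.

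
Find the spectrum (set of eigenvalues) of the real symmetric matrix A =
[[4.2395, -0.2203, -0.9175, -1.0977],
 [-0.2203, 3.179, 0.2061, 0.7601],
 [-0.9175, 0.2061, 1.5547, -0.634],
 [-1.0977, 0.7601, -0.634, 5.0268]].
sigma(A) ≈ {1, 3, 4, 6}

A is real symmetric, so its spectrum consists of real eigenvalues. Expanding the characteristic polynomial of the displayed matrix gives
  det(λ I - A) = p(λ) = λ^4 + (-14)λ^3 + (67)λ^2 + (-126)λ + (71.9984).
Solving p(λ) = 0 yields eigenvalues ≈ 1, 3, 4, 6. (A is shown rounded to 4 decimals, so these recover the underlying integer eigenvalues to within that precision.)
Verification: the trace of A = 14 equals the sum of eigenvalues 14, and det(A) ≈ 71.9984 matches the eigenvalue product 72.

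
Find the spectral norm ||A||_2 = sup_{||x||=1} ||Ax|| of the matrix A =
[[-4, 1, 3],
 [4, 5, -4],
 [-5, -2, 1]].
||A||_2 ≈ 9.6997 (= sqrt(largest eigenvalue of A^T A))

||A||_2 = sigma_max(A) = sqrt(lambda_max(A^T A)). Form the symmetric matrix M = A^T A =
[[57, 26, -33],
 [26, 30, -19],
 [-33, -19, 26]].
Its characteristic polynomial (trace, sum of principal 2x2 minors, determinant of M give the coefficients) is
  p(λ) = det(λ I - M) = λ^3 - 113λ^2 + 1846λ - 6241.
No integer candidate from the rational root theorem (±divisors of 6241) is a root, so the roots are irrational. The cubic discriminant is Δ = 4711899889 > 0, so there are three distinct real roots. p(4) = -601 and p(5) = 289 have opposite signs, so a root lies in (4, 5); Newton's method refines it to λ ≈ 4.6499. p(14) = 199 and p(15) = -601 have opposite signs, so a root lies in (14, 15); Newton's method refines it to λ ≈ 14.2658. p(94) = -601 and p(95) = 6679 have opposite signs, so a root lies in (94, 95); Newton's method refines it to λ ≈ 94.0844. Check (Vieta): the three roots sum to 113, matching tr M = 113.
So the eigenvalues of A^T A are ≈ 4.6499, 14.2658, 94.0844 (all ≥ 0, as they must be for A^T A). The largest is λ_max ≈ 94.0844, hence ||A||_2 = sqrt(λ_max) ≈ 9.6997.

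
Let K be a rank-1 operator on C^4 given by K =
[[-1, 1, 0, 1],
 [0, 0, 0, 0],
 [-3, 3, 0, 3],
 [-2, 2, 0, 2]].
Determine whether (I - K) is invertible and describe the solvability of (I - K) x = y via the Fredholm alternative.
(I - K) is singular (det(I - K) = 0, i.e. 1 ∈ sigma(K)). (I - K) x = y is solvable iff y ⊥ ker((I - K)^*) = span{(-1, 1, 0, 1)}, i.e. iff -y_1 + y_2 + y_4 = 0. When solvable, the solutions are x = y + c·(1, 0, 3, 2), c arbitrary (ker(I - K) = span{(1, 0, 3, 2)}, dimension 1).

K has rank 1, so it is an outer product K = u v^T: every row of K is a multiple of one row vector. Reading off the entries, u = (1, 0, 3, 2) and v = (-1, 1, 0, 1) (row i of K equals u_i·v^T). A rank-one matrix u v^T satisfies K u = u (v·u) and kills the (3)-dimensional subspace v^⊥, so its characteristic polynomial is lambda^3 (lambda - v·u) with v·u = tr K = 1. Hence the eigenvalues of I - K are 1 (multiplicity 3) and 1 - (1) = 0, so det(I - K) = 0. (Direct check: I - K =
[[2, -1, 0, -1],
 [0, 1, 0, 0],
 [3, -3, 1, -3],
 [2, -2, 0, -1]]
has determinant 0.) So 1 is an eigenvalue of K and (I - K) is not invertible. The finite-dimensional Fredholm alternative says: either (I - K) is invertible, or ker(I - K) ≠ {0} and then range(I - K) = ker((I - K)^*)^⊥, with dim ker(I - K) = dim ker((I - K)^*). We are in the second case, so we need both kernels. Kernel of I - K: (I - K) u = u - u (v·u) = u - u = 0, so ker(I - K) = span{u} = span{(1, 0, 3, 2)} (it is exactly 1-dimensional because rank(I - K) = 3). Kernel of the adjoint: K is real, so (I - K)^* = I - K^T = I - v u^T, and (I - v u^T) v = v - v (u·v) = 0; hence ker((I - K)^*) = span{v} = span{(-1, 1, 0, 1)}. Therefore (I - K) x = y is solvable iff <y, v> = 0, i.e. iff -y_1 + y_2 + y_4 = 0. When this holds, K y = u (v·y) = 0, so (I - K) y = y and x = y is a particular solution; the full solution set is the line x = y + c·u = y + c·(1, 0, 3, 2), c ∈ C.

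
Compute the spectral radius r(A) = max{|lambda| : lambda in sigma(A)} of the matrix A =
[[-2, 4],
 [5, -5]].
r(A) = (7 + sqrt(89))/2 ≈ 8.217

The eigenvalues of A are the roots of its characteristic polynomial. With M = A (coefficients from the trace and determinant):
  p(λ) = det(λ I - M) = λ^2 + 7λ - 10.
For λ^2 + 7λ - 10 the discriminant is 89. It is nonnegative but not a perfect square, so the roots are real and irrational: λ = (-7 ± sqrt(89))/2 ≈ 1.217, -8.217.
Thus the eigenvalues (to 4 decimals) are 1.217 (modulus 1.217); -8.217 (modulus 8.217). The spectral radius is the largest modulus: r(A) = (7 + sqrt(89))/2 ≈ 8.217. (Cross-check: r(A) ≤ ||A||_2 ≈ 8.279; equality holds whenever A is normal, though it can also hold for some non-normal A.)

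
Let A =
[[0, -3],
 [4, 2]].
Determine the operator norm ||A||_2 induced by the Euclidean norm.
||A||_2 = sqrt((29 + sqrt(265))/2) ≈ 4.7581 (= sqrt(largest eigenvalue of A^T A))

||A||_2 = sigma_max(A) = sqrt(lambda_max(A^T A)). Form the symmetric matrix M = A^T A =
[[16, 8],
 [8, 13]].
Its characteristic polynomial (trace, determinant of M give the coefficients) is
  p(λ) = det(λ I - M) = λ^2 - 29λ + 144.
For λ^2 - 29λ + 144 the discriminant is 265. It is nonnegative but not a perfect square, so the roots are real and irrational: λ = (29 ± sqrt(265))/2 ≈ 22.6394, 6.3606.
So the eigenvalues of A^T A are ≈ 6.3606, 22.6394 (all ≥ 0, as they must be for A^T A). The largest is λ_max = (29 + sqrt(265))/2 ≈ 22.6394, hence ||A||_2 = sqrt(λ_max) = sqrt((29 + sqrt(265))/2) ≈ 4.7581.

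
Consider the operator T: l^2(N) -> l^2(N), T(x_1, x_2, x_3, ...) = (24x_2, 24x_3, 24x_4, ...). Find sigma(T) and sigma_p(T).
sigma(T) = closed disk {z in C : |z| ≤ 24}; sigma_p(T) = open disk {z in C : |z| < 24}

Note T = 24·V where V is the unit left shift (V x)_k = x_{k+1}; so sigma(T) = 24·sigma(V) and ||T|| = 24||V||. ||T x||^2 = 576sum_{k≥2} |x_k|^2 ≤ 576||x||^2, with equality on {x : x_1 = 0}, so ||T|| = 24. For any lambda with |lambda| < 24, set r = lambda/24 (|r| < 1); the vector x = (1, r, r^2, ...) is in l^2 and satisfies T x = 24(r, r^2, ...) = lambda x, so lambda is an eigenvalue. On the boundary |lambda| = 24 the geometric series diverges, so no l^2 eigenvector exists, but these lambda lie in the approximate point spectrum. Hence sigma(T) is the closed disk of radius 24 and sigma_p(T) is the open disk.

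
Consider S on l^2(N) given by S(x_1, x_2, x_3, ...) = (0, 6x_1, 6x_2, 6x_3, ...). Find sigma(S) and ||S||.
sigma(S) = closed disk {z in C : |z| ≤ 6}; ||S|| = 6

Note S = 6·U where U is the unit right shift (U x)_k = x_{k-1} (with x_0 := 0); so ||S|| = 6||U|| and sigma(S) = 6·sigma(U). ||S x||^2 = sum_{k≥1} |6x_k|^2 = 36||x||^2, so ||S|| = 6 and sigma(S) ⊂ {|z| ≤ 6}. For any |lambda| < 6, the equation (S - lambda I) x = 0 forces x_1 = 0, then 6x_k = lambda x_{k+1} ⇒ x = 0, so S has no eigenvalues. But (S - lambda I) is not surjective for |lambda| < 6: solving (S - lambda I) x = e_1 would require x_n proportional to (lambda/6)^(-n), which is not in l^2. So every |lambda| < 6 lies in the residual spectrum. The boundary |lambda| = 6 is in the approximate point spectrum (the spectrum is closed). Hence sigma(S) is the closed disk of radius 6.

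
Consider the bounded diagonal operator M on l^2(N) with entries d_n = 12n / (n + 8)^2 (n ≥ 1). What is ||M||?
||M|| = 3/8 (attained at n = 8)

For M diagonal, ||M|| = sup_n |d_n|. Treat f(x) = 12x / (x + 8)^2 for real x > 0. By the quotient rule, f'(x) = 12(8 - x)/(x + 8)^3, which is positive for x < 8 and negative for x > 8. So f has a unique maximum at x = 8, and since 8 is a positive integer, the supremum over n ≥ 1 is attained at n = 8: d_8 = 12·8/(8 + 8)^2 = 12·8/256 = 3/8. Hence ||M|| = 3/8.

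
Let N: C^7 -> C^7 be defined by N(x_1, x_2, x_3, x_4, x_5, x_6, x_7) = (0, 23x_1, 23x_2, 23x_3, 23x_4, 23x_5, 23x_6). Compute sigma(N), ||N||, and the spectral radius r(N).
sigma(N) = {0}; ||N|| = 23; r(N) = 0. (N is nilpotent with N^7 = 0.)

On C^7, N is a strictly lower-triangular matrix with 23 on the subdiagonal and zeros elsewhere, so its characteristic polynomial is lambda^7 and every eigenvalue is 0: sigma(N) = {0}. For the operator norm, N e_i = 23e_{i+1} for i = 1, ..., 6 and N e_7 = 0, so the singular values of N are 23 (with multiplicity 6) and 0; hence ||N|| = 23. The spectral radius r(N) = max|lambda| = 0. Note ||N|| > r(N) — characteristic of non-normal nilpotent operators. Indeed N^7 = 0.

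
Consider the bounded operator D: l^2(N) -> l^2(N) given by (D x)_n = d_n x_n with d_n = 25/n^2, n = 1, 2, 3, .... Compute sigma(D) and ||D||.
sigma(D) = {25/n^2 : n ≥ 1} ∪ {0}; ||D|| = 25

A bounded diagonal operator on l^2 with diagonal entries d_n has spectrum equal to the closure of {d_n : n ≥ 1}: every d_n is an eigenvalue (with eigenvector e_n), so {d_n} ⊂ sigma(D); the spectrum is closed, so its closure is too; and for lambda not in the closure, (D - lambda I) has bounded inverse (the diagonal entries 1/(d_n - lambda) are bounded). For our sequence d_n = 25/n^2, n = 1, 2, 3, ...:
  - {d_n} = {25/n^2 : n ≥ 1}; the only limit point is 0
  - closure = {25/n^2 : n ≥ 1} ∪ {0}
For the norm: a diagonal operator has ||D|| = sup_n |d_n|. Here d_n = 25/n^2 is positive and decreasing, so sup_n |d_n| = d_1 = 25. So ||D|| = 25.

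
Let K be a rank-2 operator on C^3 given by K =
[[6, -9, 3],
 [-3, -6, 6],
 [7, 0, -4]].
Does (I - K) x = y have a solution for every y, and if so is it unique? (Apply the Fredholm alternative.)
(I - K) is invertible (det(I - K) = -79 ≠ 0), so for every y in C^3 the equation (I - K) x = y has a unique solution.

K has rank 2 and factors as K = U V^T = u1 v1^T + u2 v2^T with u1 = (0, 3, -3), v1 = (-3, 1, 1), u2 = (3, 3, -1), v2 = (2, -3, 1) (multiplying out reproduces the displayed K). The nonzero eigenvalues of U V^T coincide with those of the 2 x 2 matrix G = V^T U = [[v1·u1, v1·u2], [v2·u1, v2·u2]] = [[0, -7], [-12, -4]], and by the Sylvester determinant identity det(I_3 - U V^T) = det(I_2 - V^T U) = det([[1, 7], [12, 5]]) = (1)(5) - (7)(12) = -79. (Direct check: I - K =
[[-5, 9, -3],
 [3, 7, -6],
 [-7, 0, 5]]
has determinant -79.) The finite-dimensional Fredholm alternative says: either (I - K) is invertible, or ker(I - K) ≠ {0} and then range(I - K) = ker((I - K)^*)^⊥, with dim ker(I - K) = dim ker((I - K)^*). Since det(I - K) ≠ 0, 1 is not an eigenvalue of K and ker(I - K) = {0}, so we are in the first case: for every y there is a unique x = (I - K)^(-1) y. (Explicitly, by the Woodbury identity, (I - U V^T)^(-1) = I + U (I_2 - G)^(-1) V^T.)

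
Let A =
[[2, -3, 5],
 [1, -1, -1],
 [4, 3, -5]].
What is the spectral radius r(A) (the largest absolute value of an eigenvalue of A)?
r(A) ≈ 6.1461

The eigenvalues of A are the roots of its characteristic polynomial. With M = A (coefficients from the trace, the sum of principal 2x2 minors, and det A):
  p(λ) = det(λ I - M) = λ^3 + 4λ^2 - 21λ - 48.
No integer candidate from the rational root theorem (±divisors of 48) is a root, so the roots are irrational. The cubic discriminant is Δ = 66756 > 0, so there are three distinct real roots. p(-7) = -48 and p(-6) = 6 have opposite signs, so a root lies in (-7, -6); Newton's method refines it to λ ≈ -6.1461. p(-2) = 2 and p(-1) = -24 have opposite signs, so a root lies in (-2, -1); Newton's method refines it to λ ≈ -1.9205. p(4) = -4 and p(5) = 72 have opposite signs, so a root lies in (4, 5); Newton's method refines it to λ ≈ 4.0666. Check (Vieta): the three roots sum to -4, matching tr M = -4.
Thus the eigenvalues (to 4 decimals) are -6.1461 (modulus 6.1461); -1.9205 (modulus 1.9205); 4.0666 (modulus 4.0666). The spectral radius is the largest modulus: r(A) ≈ 6.1461. (Cross-check: r(A) ≤ ||A||_2 ≈ 8.4267; equality holds whenever A is normal, though it can also hold for some non-normal A.)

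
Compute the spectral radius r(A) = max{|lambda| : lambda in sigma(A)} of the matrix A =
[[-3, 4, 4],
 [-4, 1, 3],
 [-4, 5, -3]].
r(A) ≈ 5.1296

The eigenvalues of A are the roots of its characteristic polynomial. With M = A (coefficients from the trace, the sum of principal 2x2 minors, and det A):
  p(λ) = det(λ I - M) = λ^3 + 5λ^2 + 20λ + 106.
No integer candidate from the rational root theorem (±divisors of 106) is a root, so the roots are irrational. The cubic discriminant is Δ = -187572 < 0, so there is one real root and a complex-conjugate pair. p(-6) = -50 and p(-5) = 6 have opposite signs, so a root lies in (-6, -5); Newton's method refines it to λ ≈ -5.1296. Dividing out (λ - (-5.1296)) leaves approximately λ^2 - 0.1296λ + 20.6646. For λ^2 - 0.1296λ + 20.6646 the discriminant is -82.6415. It is negative, so the remaining roots are the complex-conjugate pair λ ≈ 0.0648 ± 4.5454i. Their product equals the constant term, so |λ|^2 ≈ 20.6646 and |λ| ≈ 4.5458.
Thus the eigenvalues (to 4 decimals) are -5.1296 (modulus 5.1296); 0.0648 ± 4.5454i (modulus 4.5458). The spectral radius is the largest modulus: r(A) ≈ 5.1296. (Cross-check: r(A) ≤ ||A||_2 ≈ 8.9597; equality holds whenever A is normal, though it can also hold for some non-normal A.)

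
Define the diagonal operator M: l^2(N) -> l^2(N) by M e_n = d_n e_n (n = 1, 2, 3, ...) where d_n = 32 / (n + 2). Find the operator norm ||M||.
||M|| = 32/3 (attained at n = 1)

For M diagonal, ||M|| = sup_n |d_n| = sup_n 32/(n + 2). This is positive and strictly decreasing in n, so the supremum is attained at n = 1: d_1 = 32/(1 + 2) = 32/3. Hence ||M|| = 32/3.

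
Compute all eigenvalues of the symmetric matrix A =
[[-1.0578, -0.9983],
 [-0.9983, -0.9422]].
sigma(A) ≈ {-2, 0}

A is real symmetric, so its spectrum consists of real eigenvalues. Expanding the characteristic polynomial of the displayed matrix gives
  det(λ I - A) = p(λ) = λ^2 + (2)λ + (0).
Solving p(λ) = 0 yields eigenvalues ≈ -2, 0. (A is shown rounded to 4 decimals, so these recover the underlying integer eigenvalues to within that precision.)
Verification: the trace of A = -2 equals the sum of eigenvalues -2, and det(A) ≈ 0.0001 matches the eigenvalue product 0.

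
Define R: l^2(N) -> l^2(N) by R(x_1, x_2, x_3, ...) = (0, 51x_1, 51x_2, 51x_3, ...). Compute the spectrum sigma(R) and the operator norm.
sigma(R) = closed disk {z in C : |z| ≤ 51}; ||R|| = 51

Note R = 51·U where U is the unit right shift (U x)_k = x_{k-1} (with x_0 := 0); so ||R|| = 51||U|| and sigma(R) = 51·sigma(U). ||R x||^2 = sum_{k≥1} |51x_k|^2 = 2601||x||^2, so ||R|| = 51 and sigma(R) ⊂ {|z| ≤ 51}. For any |lambda| < 51, the equation (R - lambda I) x = 0 forces x_1 = 0, then 51x_k = lambda x_{k+1} ⇒ x = 0, so R has no eigenvalues. But (R - lambda I) is not surjective for |lambda| < 51: solving (R - lambda I) x = e_1 would require x_n proportional to (lambda/51)^(-n), which is not in l^2. So every |lambda| < 51 lies in the residual spectrum. The boundary |lambda| = 51 is in the approximate point spectrum (the spectrum is closed). Hence sigma(R) is the closed disk of radius 51.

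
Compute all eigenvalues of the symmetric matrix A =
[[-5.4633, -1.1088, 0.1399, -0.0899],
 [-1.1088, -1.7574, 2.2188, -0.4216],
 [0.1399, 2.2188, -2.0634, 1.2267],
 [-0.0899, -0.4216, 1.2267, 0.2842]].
sigma(A) ≈ {-6, -4, 0, 1}

A is real symmetric, so its spectrum consists of real eigenvalues. Expanding the characteristic polynomial of the displayed matrix gives
  det(λ I - A) = p(λ) = λ^4 + (9)λ^3 + (14)λ^2 + (-24.0013)λ + (0).
Solving p(λ) = 0 yields eigenvalues ≈ -6, -4, 0, 1. (A is shown rounded to 4 decimals, so these recover the underlying integer eigenvalues to within that precision.)
Verification: the trace of A = -9 equals the sum of eigenvalues -9, and det(A) ≈ 0.0006 matches the eigenvalue product 0.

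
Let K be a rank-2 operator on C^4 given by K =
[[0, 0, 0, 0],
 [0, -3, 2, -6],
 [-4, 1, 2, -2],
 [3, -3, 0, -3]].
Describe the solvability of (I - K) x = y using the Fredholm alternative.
(I - K) is invertible (det(I - K) = -18 ≠ 0), so for every y in C^4 the equation (I - K) x = y has a unique solution.

K has rank 2 and factors as K = U V^T = u1 v1^T + u2 v2^T with u1 = (0, 3, -1, 3), v1 = (1, -1, 0, -1), u2 = (0, -1, -1, 0), v2 = (3, 0, -2, 3) (multiplying out reproduces the displayed K). The nonzero eigenvalues of U V^T coincide with those of the 2 x 2 matrix G = V^T U = [[v1·u1, v1·u2], [v2·u1, v2·u2]] = [[-6, 1], [11, 2]], and by the Sylvester determinant identity det(I_4 - U V^T) = det(I_2 - V^T U) = det([[7, -1], [-11, -1]]) = (7)(-1) - (-1)(-11) = -18. (Direct check: I - K =
[[1, 0, 0, 0],
 [0, 4, -2, 6],
 [4, -1, -1, 2],
 [-3, 3, 0, 4]]
has determinant -18.) The finite-dimensional Fredholm alternative says: either (I - K) is invertible, or ker(I - K) ≠ {0} and then range(I - K) = ker((I - K)^*)^⊥, with dim ker(I - K) = dim ker((I - K)^*). Since det(I - K) ≠ 0, 1 is not an eigenvalue of K and ker(I - K) = {0}, so we are in the first case: for every y there is a unique x = (I - K)^(-1) y. (Explicitly, by the Woodbury identity, (I - U V^T)^(-1) = I + U (I_2 - G)^(-1) V^T.)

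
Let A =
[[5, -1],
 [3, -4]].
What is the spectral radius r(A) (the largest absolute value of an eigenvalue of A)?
r(A) = (1 + sqrt(69))/2 ≈ 4.6533

The eigenvalues of A are the roots of its characteristic polynomial. With M = A (coefficients from the trace and determinant):
  p(λ) = det(λ I - M) = λ^2 - λ - 17.
For λ^2 - λ - 17 the discriminant is 69. It is nonnegative but not a perfect square, so the roots are real and irrational: λ = (1 ± sqrt(69))/2 ≈ 4.6533, -3.6533.
Thus the eigenvalues (to 4 decimals) are 4.6533 (modulus 4.6533); -3.6533 (modulus 3.6533). The spectral radius is the largest modulus: r(A) = (1 + sqrt(69))/2 ≈ 4.6533. (Cross-check: r(A) ≤ ||A||_2 ≈ 6.6713; equality holds whenever A is normal, though it can also hold for some non-normal A.)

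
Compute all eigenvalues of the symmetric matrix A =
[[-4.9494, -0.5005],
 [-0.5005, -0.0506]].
sigma(A) ≈ {-5, 0}

A is real symmetric, so its spectrum consists of real eigenvalues. Expanding the characteristic polynomial of the displayed matrix gives
  det(λ I - A) = p(λ) = λ^2 + (5)λ + (0).
Solving p(λ) = 0 yields eigenvalues ≈ -5, 0. (A is shown rounded to 4 decimals, so these recover the underlying integer eigenvalues to within that precision.)
Verification: the trace of A = -5 equals the sum of eigenvalues -5, and det(A) ≈ -0.0001 matches the eigenvalue product 0.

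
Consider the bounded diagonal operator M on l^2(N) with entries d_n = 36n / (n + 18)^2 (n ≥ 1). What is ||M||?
||M|| = 1/2 (attained at n = 18)

For M diagonal, ||M|| = sup_n |d_n|. Treat f(x) = 36x / (x + 18)^2 for real x > 0. By the quotient rule, f'(x) = 36(18 - x)/(x + 18)^3, which is positive for x < 18 and negative for x > 18. So f has a unique maximum at x = 18, and since 18 is a positive integer, the supremum over n ≥ 1 is attained at n = 18: d_18 = 36·18/(18 + 18)^2 = 36·18/1296 = 1/2. Hence ||M|| = 1/2.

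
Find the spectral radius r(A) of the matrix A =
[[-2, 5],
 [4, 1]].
r(A) = (1 + sqrt(89))/2 ≈ 5.217

The eigenvalues of A are the roots of its characteristic polynomial. With M = A (coefficients from the trace and determinant):
  p(λ) = det(λ I - M) = λ^2 + λ - 22.
For λ^2 + λ - 22 the discriminant is 89. It is nonnegative but not a perfect square, so the roots are real and irrational: λ = (-1 ± sqrt(89))/2 ≈ 4.217, -5.217.
Thus the eigenvalues (to 4 decimals) are 4.217 (modulus 4.217); -5.217 (modulus 5.217). The spectral radius is the largest modulus: r(A) = (1 + sqrt(89))/2 ≈ 5.217. (Cross-check: r(A) ≤ ||A||_2 ≈ 5.4505; equality holds whenever A is normal, though it can also hold for some non-normal A.)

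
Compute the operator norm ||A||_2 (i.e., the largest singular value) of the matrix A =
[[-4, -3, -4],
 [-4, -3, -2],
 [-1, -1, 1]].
||A||_2 ≈ 8.3067 (= sqrt(largest eigenvalue of A^T A))

||A||_2 = sigma_max(A) = sqrt(lambda_max(A^T A)). Form the symmetric matrix M = A^T A =
[[33, 25, 23],
 [25, 19, 17],
 [23, 17, 21]].
Its characteristic polynomial (trace, sum of principal 2x2 minors, determinant of M give the coefficients) is
  p(λ) = det(λ I - M) = λ^3 - 73λ^2 + 276λ - 4.
No integer candidate from the rational root theorem (±divisors of 4) is a root, so the roots are irrational. The cubic discriminant is Δ = 317069552 > 0, so there are three distinct real roots. p(0) = -4 and p(1) = 200 have opposite signs, so a root lies in (0, 1); Newton's method refines it to λ ≈ 0.0145. p(3) = 194 and p(4) = -4 have opposite signs, so a root lies in (3, 4); Newton's method refines it to λ ≈ 3.9846. p(69) = -4 and p(70) = 4616 have opposite signs, so a root lies in (69, 70); Newton's method refines it to λ ≈ 69.0009. Check (Vieta): the three roots sum to 73, matching tr M = 73.
So the eigenvalues of A^T A are ≈ 0.0145, 3.9846, 69.0009 (all ≥ 0, as they must be for A^T A). The largest is λ_max ≈ 69.0009, hence ||A||_2 = sqrt(λ_max) ≈ 8.3067.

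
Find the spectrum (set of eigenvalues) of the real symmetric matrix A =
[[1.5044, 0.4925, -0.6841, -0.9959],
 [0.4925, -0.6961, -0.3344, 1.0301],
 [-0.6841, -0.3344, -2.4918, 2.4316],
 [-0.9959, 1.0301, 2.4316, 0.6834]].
sigma(A) ≈ {-4, -1, 1, 3}

A is real symmetric, so its spectrum consists of real eigenvalues. Expanding the characteristic polynomial of the displayed matrix gives
  det(λ I - A) = p(λ) = λ^4 + (1)λ^3 + (-13)λ^2 + (-1)λ + (12).
Solving p(λ) = 0 yields eigenvalues ≈ -4, -1, 1, 3. (A is shown rounded to 4 decimals, so these recover the underlying integer eigenvalues to within that precision.)
Verification: the trace of A = -1 equals the sum of eigenvalues -1, and det(A) ≈ 11.9998 matches the eigenvalue product 12.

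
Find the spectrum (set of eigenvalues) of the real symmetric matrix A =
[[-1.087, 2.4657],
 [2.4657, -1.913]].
sigma(A) ≈ {-4, 1}

A is real symmetric, so its spectrum consists of real eigenvalues. Expanding the characteristic polynomial of the displayed matrix gives
  det(λ I - A) = p(λ) = λ^2 + (3)λ + (-4).
Solving p(λ) = 0 yields eigenvalues ≈ -4, 1. (A is shown rounded to 4 decimals, so these recover the underlying integer eigenvalues to within that precision.)
Verification: the trace of A = -3 equals the sum of eigenvalues -3, and det(A) ≈ -4.0002 matches the eigenvalue product -4.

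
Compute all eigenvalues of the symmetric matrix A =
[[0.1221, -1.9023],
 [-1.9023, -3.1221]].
sigma(A) ≈ {-4, 1}

A is real symmetric, so its spectrum consists of real eigenvalues. Expanding the characteristic polynomial of the displayed matrix gives
  det(λ I - A) = p(λ) = λ^2 + (3)λ + (-4).
Solving p(λ) = 0 yields eigenvalues ≈ -4, 1. (A is shown rounded to 4 decimals, so these recover the underlying integer eigenvalues to within that precision.)
Verification: the trace of A = -3 equals the sum of eigenvalues -3, and det(A) ≈ -4.0000 matches the eigenvalue product -4.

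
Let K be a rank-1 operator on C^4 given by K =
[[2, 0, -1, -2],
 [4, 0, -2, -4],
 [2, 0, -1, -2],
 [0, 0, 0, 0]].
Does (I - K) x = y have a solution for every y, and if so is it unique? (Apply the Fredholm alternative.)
(I - K) is singular (det(I - K) = 0, i.e. 1 ∈ sigma(K)). (I - K) x = y is solvable iff y ⊥ ker((I - K)^*) = span{(2, 0, -1, -2)}, i.e. iff 2y_1 - y_3 - 2y_4 = 0. When solvable, the solutions are x = y + c·(1, 2, 1, 0), c arbitrary (ker(I - K) = span{(1, 2, 1, 0)}, dimension 1).

K has rank 1, so it is an outer product K = u v^T: every row of K is a multiple of one row vector. Reading off the entries, u = (1, 2, 1, 0) and v = (2, 0, -1, -2) (row i of K equals u_i·v^T). A rank-one matrix u v^T satisfies K u = u (v·u) and kills the (3)-dimensional subspace v^⊥, so its characteristic polynomial is lambda^3 (lambda - v·u) with v·u = tr K = 1. Hence the eigenvalues of I - K are 1 (multiplicity 3) and 1 - (1) = 0, so det(I - K) = 0. (Direct check: I - K =
[[-1, 0, 1, 2],
 [-4, 1, 2, 4],
 [-2, 0, 2, 2],
 [0, 0, 0, 1]]
has determinant 0.) So 1 is an eigenvalue of K and (I - K) is not invertible. The finite-dimensional Fredholm alternative says: either (I - K) is invertible, or ker(I - K) ≠ {0} and then range(I - K) = ker((I - K)^*)^⊥, with dim ker(I - K) = dim ker((I - K)^*). We are in the second case, so we need both kernels. Kernel of I - K: (I - K) u = u - u (v·u) = u - u = 0, so ker(I - K) = span{u} = span{(1, 2, 1, 0)} (it is exactly 1-dimensional because rank(I - K) = 3). Kernel of the adjoint: K is real, so (I - K)^* = I - K^T = I - v u^T, and (I - v u^T) v = v - v (u·v) = 0; hence ker((I - K)^*) = span{v} = span{(2, 0, -1, -2)}. Therefore (I - K) x = y is solvable iff <y, v> = 0, i.e. iff 2y_1 - y_3 - 2y_4 = 0. When this holds, K y = u (v·y) = 0, so (I - K) y = y and x = y is a particular solution; the full solution set is the line x = y + c·u = y + c·(1, 2, 1, 0), c ∈ C.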